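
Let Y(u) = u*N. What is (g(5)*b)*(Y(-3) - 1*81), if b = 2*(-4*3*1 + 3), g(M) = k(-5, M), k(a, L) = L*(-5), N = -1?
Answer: -35100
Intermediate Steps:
Y(u) = -u (Y(u) = u*(-1) = -u)
k(a, L) = -5*L
g(M) = -5*M
b = -18 (b = 2*(-12*1 + 3) = 2*(-12 + 3) = 2*(-9) = -18)
(g(5)*b)*(Y(-3) - 1*81) = (-5*5*(-18))*(-1*(-3) - 1*81) = (-25*(-18))*(3 - 81) = 450*(-78) = -35100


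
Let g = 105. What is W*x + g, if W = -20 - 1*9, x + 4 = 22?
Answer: -417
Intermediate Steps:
x = 18 (x = -4 + 22 = 18)
W = -29 (W = -20 - 9 = -29)
W*x + g = -29*18 + 105 = -522 + 105 = -417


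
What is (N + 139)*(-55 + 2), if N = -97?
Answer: -2226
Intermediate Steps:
(N + 139)*(-55 + 2) = (-97 + 139)*(-55 + 2) = 42*(-53) = -2226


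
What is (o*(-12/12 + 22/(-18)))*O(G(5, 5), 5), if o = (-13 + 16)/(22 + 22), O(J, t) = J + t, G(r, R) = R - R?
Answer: -25/33 ≈ -0.75758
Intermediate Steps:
G(r, R) = 0
o = 3/44 ≈ 0.068182
(o*(-12/12 + 22/(-18)))*O(G(5, 5), 5) = (3*(-12/12 + 22/(-18))/44)*(0 + 5) = (3*(-12*1/12 + 22*(-1/18))/44)*5 = (3*(-1 - 11/9)/44)*5 = ((3/44)*(-20/9))*5 = -5/33*5 = -25/33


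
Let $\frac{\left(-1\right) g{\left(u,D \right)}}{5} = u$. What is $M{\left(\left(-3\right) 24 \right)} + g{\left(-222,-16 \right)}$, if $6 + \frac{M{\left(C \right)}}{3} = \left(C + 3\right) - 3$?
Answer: $876$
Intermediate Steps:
$g{\left(u,D \right)} = - 5 u$
$M{\left(C \right)} = -18 + 3 C$ ($M{\left(C \right)} = -18 + 3 \left(\left(C + 3\right) - 3\right) = -18 + 3 \left(\left(3 + C\right) - 3\right) = -18 + 3 C$)
$M{\left(\left(-3\right) 24 \right)} + g{\left(-222,-16 \right)} = \left(-18 + 3 \left(\left(-3\right) 24\right)\right) - -1110 = \left(-18 + 3 \left(-72\right)\right) + 1110 = \left(-18 - 216\right) + 1110 = -234 + 1110 = 876$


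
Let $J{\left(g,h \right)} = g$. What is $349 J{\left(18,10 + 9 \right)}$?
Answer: $6282$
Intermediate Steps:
$349 J{\left(18,10 + 9 \right)} = 349 \cdot 18 = 6282$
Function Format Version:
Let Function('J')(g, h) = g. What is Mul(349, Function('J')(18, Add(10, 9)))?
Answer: 6282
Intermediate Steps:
Mul(349, Function('J')(18, Add(10, 9))) = Mul(349, 18) = 6282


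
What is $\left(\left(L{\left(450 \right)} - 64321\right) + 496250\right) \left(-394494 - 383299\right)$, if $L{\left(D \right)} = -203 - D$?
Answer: $-335443453868$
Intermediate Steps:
$\left(\left(L{\left(450 \right)} - 64321\right) + 496250\right) \left(-394494 - 383299\right) = \left(\left(\left(-203 - 450\right) - 64321\right) + 496250\right) \left(-394494 - 383299\right) = \left(\left(\left(-203 - 450\right) - 64321\right) + 496250\right) \left(-777793\right) = \left(\left(-653 - 64321\right) + 496250\right) \left(-777793\right) = \left(-64974 + 496250\right) \left(-777793\right) = 431276 \left(-777793\right) = -335443453868$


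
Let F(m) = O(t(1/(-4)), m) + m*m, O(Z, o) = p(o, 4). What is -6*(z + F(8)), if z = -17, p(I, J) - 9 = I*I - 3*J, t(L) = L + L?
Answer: -648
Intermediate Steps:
t(L) = 2*L
p(I, J) = 9 + I² - 3*J (p(I, J) = 9 + (I*I - 3*J) = 9 + (I² - 3*J) = 9 + I² - 3*J)
O(Z, o) = -3 + o² (O(Z, o) = 9 + o² - 3*4 = 9 + o² - 12 = -3 + o²)
F(m) = -3 + 2*m² (F(m) = (-3 + m²) + m*m = (-3 + m²) + m² = -3 + 2*m²)
-6*(z + F(8)) = -6*(-17 + (-3 + 2*8²)) = -6*(-17 + (-3 + 2*64)) = -6*(-17 + (-3 + 128)) = -6*(-17 + 125) = -6*108 = -648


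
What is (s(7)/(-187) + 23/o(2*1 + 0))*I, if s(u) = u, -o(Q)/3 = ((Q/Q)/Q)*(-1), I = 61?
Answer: 523441/561 ≈ 933.05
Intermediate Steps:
o(Q) = 3/Q (o(Q) = -3*(Q/Q)/Q*(-1) = -3*1/Q*(-1) = -3*(-1)/Q = -(-3)/Q = 3/Q)
(s(7)/(-187) + 23/o(2*1 + 0))*I = (7/(-187) + 23/((3/(2*1 + 0))))*61 = (7*(-1/187) + 23/((3/(2 + 0))))*61 = (-7/187 + 23/((3/2)))*61 = (-7/187 + 23/((3*(½))))*61 = (-7/187 + 23/(3/2))*61 = (-7/187 + 23*(⅔))*61 = (-7/187 + 46/3)*61 = (8581/561)*61 = 523441/561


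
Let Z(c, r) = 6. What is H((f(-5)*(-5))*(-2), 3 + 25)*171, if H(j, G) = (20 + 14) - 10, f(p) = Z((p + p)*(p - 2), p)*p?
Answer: 4104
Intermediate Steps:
f(p) = 6*p
H(j, G) = 24 (H(j, G) = 34 - 10 = 24)
H((f(-5)*(-5))*(-2), 3 + 25)*171 = 24*171 = 4104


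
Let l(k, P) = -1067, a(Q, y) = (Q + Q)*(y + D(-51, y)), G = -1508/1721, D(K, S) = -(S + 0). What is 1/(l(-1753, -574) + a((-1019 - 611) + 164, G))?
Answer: -1/1067 ≈ -0.00093721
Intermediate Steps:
D(K, S) = -S
G = -1508/1721 (G = -1508*1/1721 = -1508/1721 ≈ -0.87624)
a(Q, y) = 0 (a(Q, y) = (Q + Q)*(y - y) = (2*Q)*0 = 0)
1/(l(-1753, -574) + a((-1019 - 611) + 164, G)) = 1/(-1067 + 0) = 1/(-1067) = -1/1067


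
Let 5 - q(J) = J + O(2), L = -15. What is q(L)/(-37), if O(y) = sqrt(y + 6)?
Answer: -20/37 + 2*sqrt(2)/37 ≈ -0.46410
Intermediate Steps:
O(y) = sqrt(6 + y)
q(J) = 5 - J - 2*sqrt(2) (q(J) = 5 - (J + sqrt(6 + 2)) = 5 - (J + sqrt(8)) = 5 - (J + 2*sqrt(2)) = 5 + (-J - 2*sqrt(2)) = 5 - J - 2*sqrt(2))
q(L)/(-37) = (5 - 1*(-15) - 2*sqrt(2))/(-37) = (5 + 15 - 2*sqrt(2))*(-1/37) = (20 - 2*sqrt(2))*(-1/37) = -20/37 + 2*sqrt(2)/37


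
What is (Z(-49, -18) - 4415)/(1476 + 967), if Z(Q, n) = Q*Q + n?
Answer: -2032/2443 ≈ -0.83176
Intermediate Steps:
Z(Q, n) = n + Q² (Z(Q, n) = Q² + n = n + Q²)
(Z(-49, -18) - 4415)/(1476 + 967) = ((-18 + (-49)²) - 4415)/(1476 + 967) = ((-18 + 2401) - 4415)/2443 = (2383 - 4415)*(1/2443) = -2032*1/2443 = -2032/2443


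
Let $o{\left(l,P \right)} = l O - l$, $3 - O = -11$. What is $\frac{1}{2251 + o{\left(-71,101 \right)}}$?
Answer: $\frac{1}{1328} \approx 0.00075301$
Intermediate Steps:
$O = 14$ ($O = 3 - -11 = 3 + 11 = 14$)
$o{\left(l,P \right)} = 13 l$ ($o{\left(l,P \right)} = l 14 - l = 14 l - l = 13 l$)
$\frac{1}{2251 + o{\left(-71,101 \right)}} = \frac{1}{2251 + 13 \left(-71\right)} = \frac{1}{2251 - 923} = \frac{1}{1328}$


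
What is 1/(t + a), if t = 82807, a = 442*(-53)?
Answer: 1/59381 ≈ 1.6840e-5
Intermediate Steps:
a = -23426
1/(t + a) = 1/(82807 - 23426) = 1/59381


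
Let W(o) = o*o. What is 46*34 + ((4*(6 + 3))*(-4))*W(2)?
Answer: 988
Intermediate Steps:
W(o) = o**2
46*34 + ((4*(6 + 3))*(-4))*W(2) = 46*34 + ((4*(6 + 3))*(-4))*2**2 = 1564 + ((4*9)*(-4))*4 = 1564 + (36*(-4))*4 = 1564 - 144*4 = 1564 - 576 = 988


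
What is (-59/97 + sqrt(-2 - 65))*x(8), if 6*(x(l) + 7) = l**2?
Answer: -649/291 + 11*I*sqrt(67)/3 ≈ -2.2302 + 30.013*I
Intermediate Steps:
x(l) = -7 + l**2/6
(-59/97 + sqrt(-2 - 65))*x(8) = (-59/97 + sqrt(-2 - 65))*(-7 + (1/6)*8**2) = (-59*1/97 + sqrt(-67))*(-7 + (1/6)*64) = (-59/97 + I*sqrt(67))*(-7 + 32/3) = (-59/97 + I*sqrt(67))*(11/3) = -649/291 + 11*I*sqrt(67)/3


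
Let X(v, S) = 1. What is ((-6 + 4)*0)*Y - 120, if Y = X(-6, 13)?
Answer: -120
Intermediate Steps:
Y = 1
((-6 + 4)*0)*Y - 120 = ((-6 + 4)*0)*1 - 120 = -2*0*1 - 120 = 0*1 - 120 = 0 - 120 = -120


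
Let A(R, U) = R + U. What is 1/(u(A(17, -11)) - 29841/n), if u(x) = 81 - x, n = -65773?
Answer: 65773/4962816 ≈ 0.013253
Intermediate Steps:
1/(u(A(17, -11)) - 29841/n) = 1/((81 - (17 - 11)) - 29841/(-65773)) = 1/((81 - 1*6) - 29841*(-1/65773)) = 1/((81 - 6) + 29841/65773) = 1/(75 + 29841/65773) = 1/(4962816/65773) = 65773/4962816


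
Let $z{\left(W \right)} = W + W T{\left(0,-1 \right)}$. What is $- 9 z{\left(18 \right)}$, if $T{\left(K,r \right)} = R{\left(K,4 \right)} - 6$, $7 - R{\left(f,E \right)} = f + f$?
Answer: $-324$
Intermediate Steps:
$R{\left(f,E \right)} = 7 - 2 f$ ($R{\left(f,E \right)} = 7 - \left(f + f\right) = 7 - 2 f$)
$T{\left(K,r \right)} = 1 - 2 K$ ($T{\left(K,r \right)} = \left(7 - 2 K\right) - 6 = 1 - 2 K$)
$z{\left(W \right)} = 2 W$ ($z{\left(W \right)} = W + W \left(1 - 0\right) = W + W \left(1 + 0\right) = W + W 1 = W + W = 2 W$)
$- 9 z{\left(18 \right)} = - 9 \cdot 2 \cdot 18 = \left(-9\right) 36 = -324$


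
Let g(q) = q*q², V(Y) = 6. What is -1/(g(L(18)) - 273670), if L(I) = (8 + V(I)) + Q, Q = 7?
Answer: 1/264409 ≈ 3.7820e-6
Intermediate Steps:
L(I) = 21 (L(I) = (8 + 6) + 7 = 14 + 7 = 21)
g(q) = q³
-1/(g(L(18)) - 273670) = -1/(21³ - 273670) = -1/(9261 - 273670) = -1/(-264409) = -1*(-1/264409) = 1/264409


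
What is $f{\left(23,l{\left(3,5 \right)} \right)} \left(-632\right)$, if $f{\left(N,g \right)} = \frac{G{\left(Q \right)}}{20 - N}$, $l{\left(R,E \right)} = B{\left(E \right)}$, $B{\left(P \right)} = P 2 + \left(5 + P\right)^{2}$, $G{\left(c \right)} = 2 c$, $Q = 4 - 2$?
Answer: $\frac{2528}{3} \approx 842.67$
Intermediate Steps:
$Q = 2$ ($Q = 4 - 2 = 2$)
$B{\left(P \right)} = \left(5 + P\right)^{2} + 2 P$ ($B{\left(P \right)} = 2 P + \left(5 + P\right)^{2} = \left(5 + P\right)^{2} + 2 P$)
$l{\left(R,E \right)} = \left(5 + E\right)^{2} + 2 E$
$f{\left(N,g \right)} = \frac{4}{20 - N}$ ($f{\left(N,g \right)} = \frac{2 \cdot 2}{20 - N} = \frac{4}{20 - N}$)
$f{\left(23,l{\left(3,5 \right)} \right)} \left(-632\right) = - \frac{4}{-20 + 23} \left(-632\right) = - \frac{4}{3} \left(-632\right) = \left(-4\right) \frac{1}{3} \left(-632\right) = \left(- \frac{4}{3}\right) \left(-632\right) = \frac{2528}{3}$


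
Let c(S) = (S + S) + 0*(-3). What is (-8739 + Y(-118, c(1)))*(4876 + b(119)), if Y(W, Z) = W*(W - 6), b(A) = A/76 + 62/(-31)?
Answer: 2183609899/76 ≈ 2.8732e+7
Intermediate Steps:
c(S) = 2*S (c(S) = 2*S + 0 = 2*S)
b(A) = -2 + A/76 (b(A) = A*(1/76) + 62*(-1/31) = A/76 - 2 = -2 + A/76)
Y(W, Z) = W*(-6 + W)
(-8739 + Y(-118, c(1)))*(4876 + b(119)) = (-8739 - 118*(-6 - 118))*(4876 + (-2 + (1/76)*119)) = (-8739 - 118*(-124))*(4876 + (-2 + 119/76)) = (-8739 + 14632)*(4876 - 33/76) = 5893*(370543/76) = 2183609899/76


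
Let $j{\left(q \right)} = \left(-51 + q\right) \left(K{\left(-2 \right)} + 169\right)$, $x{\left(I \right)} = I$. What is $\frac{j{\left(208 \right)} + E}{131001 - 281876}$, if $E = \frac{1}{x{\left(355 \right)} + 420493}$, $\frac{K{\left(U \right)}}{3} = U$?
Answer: $- \frac{10769921169}{63495442000} \approx -0.16962$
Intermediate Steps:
$K{\left(U \right)} = 3 U$
$j{\left(q \right)} = -8313 + 163 q$ ($j{\left(q \right)} = \left(-51 + q\right) \left(3 \left(-2\right) + 169\right) = \left(-51 + q\right) \left(-6 + 169\right) = \left(-51 + q\right) 163 = -8313 + 163 q$)
$E = \frac{1}{420848}$ ($E = \frac{1}{355 + 420493} = \frac{1}{420848} \approx 2.3762 \cdot 10^{-6}$)
$\frac{j{\left(208 \right)} + E}{131001 - 281876} = \frac{\left(-8313 + 163 \cdot 208\right) + \frac{1}{420848}}{131001 - 281876} = \frac{\left(-8313 + 33904\right) + \frac{1}{420848}}{-150875} = \left(25591 + \frac{1}{420848}\right) \left(- \frac{1}{150875}\right) = \frac{10769921169}{420848} \left(- \frac{1}{150875}\right) = - \frac{10769921169}{63495442000}$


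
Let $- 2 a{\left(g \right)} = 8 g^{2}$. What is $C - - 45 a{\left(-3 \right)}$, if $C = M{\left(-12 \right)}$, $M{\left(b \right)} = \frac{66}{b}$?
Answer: $- \frac{3251}{2} \approx -1625.5$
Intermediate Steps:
$a{\left(g \right)} = - 4 g^{2}$ ($a{\left(g \right)} = - \frac{8 g^{2}}{2} = - 4 g^{2}$)
$C = - \frac{11}{2}$ ($C = \frac{66}{-12} = 66 \left(- \frac{1}{12}\right) = - \frac{11}{2} \approx -5.5$)
$C - - 45 a{\left(-3 \right)} = - \frac{11}{2} - - 45 \left(- 4 \left(-3\right)^{2}\right) = - \frac{11}{2} - - 45 \left(\left(-4\right) 9\right) = - \frac{11}{2} - \left(-45\right) \left(-36\right) = - \frac{11}{2} - 1620 = - \frac{3251}{2}$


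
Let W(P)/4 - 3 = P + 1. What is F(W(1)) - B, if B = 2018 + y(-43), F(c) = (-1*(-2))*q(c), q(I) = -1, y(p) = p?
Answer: -1977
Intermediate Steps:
W(P) = 16 + 4*P (W(P) = 12 + 4*(P + 1) = 12 + 4*(1 + P) = 12 + (4 + 4*P) = 16 + 4*P)
F(c) = -2 (F(c) = -1*(-2)*(-1) = 2*(-1) = -2)
B = 1975 (B = 2018 - 43 = 1975)
F(W(1)) - B = -2 - 1*1975 = -2 - 1975 = -1977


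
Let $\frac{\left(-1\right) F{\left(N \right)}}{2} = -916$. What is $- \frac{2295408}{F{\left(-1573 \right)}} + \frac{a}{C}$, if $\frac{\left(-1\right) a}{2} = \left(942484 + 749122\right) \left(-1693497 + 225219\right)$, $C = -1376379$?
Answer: $- \frac{126439049491922}{35021199} \approx -3.6104 \cdot 10^{6}$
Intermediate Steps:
$F{\left(N \right)} = 1832$ ($F{\left(N \right)} = \left(-2\right) \left(-916\right) = 1832$)
$a = 4967495748936$ ($a = - 2 \left(942484 + 749122\right) \left(-1693497 + 225219\right) = - 2 \cdot 1691606 \left(-1468278\right) = \left(-2\right) \left(-2483747874468\right) = 4967495748936$)
$- \frac{2295408}{F{\left(-1573 \right)}} + \frac{a}{C} = - \frac{2295408}{1832} + \frac{4967495748936}{-1376379} = \left(-2295408\right) \frac{1}{1832} + 4967495748936 \left(- \frac{1}{1376379}\right) = - \frac{286926}{229} - \frac{551943972104}{152931} = - \frac{126439049491922}{35021199}$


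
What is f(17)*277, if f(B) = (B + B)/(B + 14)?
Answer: 9418/31 ≈ 303.81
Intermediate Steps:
f(B) = 2*B/(14 + B) (f(B) = (2*B)/(14 + B) = 2*B/(14 + B))
f(17)*277 = (2*17/(14 + 17))*277 = (2*17/31)*277 = (2*17*(1/31))*277 = (34/31)*277 = 9418/31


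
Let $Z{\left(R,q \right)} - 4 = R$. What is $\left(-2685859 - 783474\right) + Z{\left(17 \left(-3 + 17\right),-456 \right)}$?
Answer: $-3469091$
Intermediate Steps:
$Z{\left(R,q \right)} = 4 + R$
$\left(-2685859 - 783474\right) + Z{\left(17 \left(-3 + 17\right),-456 \right)} = \left(-2685859 - 783474\right) + \left(4 + 17 \left(-3 + 17\right)\right) = -3469333 + \left(4 + 17 \cdot 14\right) = -3469333 + \left(4 + 238\right) = -3469333 + 242 = -3469091$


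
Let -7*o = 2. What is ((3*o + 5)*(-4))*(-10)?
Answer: 1160/7 ≈ 165.71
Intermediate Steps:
o = -2/7 (o = -⅐*2 = -2/7 ≈ -0.28571)
((3*o + 5)*(-4))*(-10) = ((3*(-2/7) + 5)*(-4))*(-10) = ((-6/7 + 5)*(-4))*(-10) = ((29/7)*(-4))*(-10) = -116/7*(-10) = 1160/7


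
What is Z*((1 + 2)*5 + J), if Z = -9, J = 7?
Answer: -198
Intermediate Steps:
Z*((1 + 2)*5 + J) = -9*((1 + 2)*5 + 7) = -9*(3*5 + 7) = -9*(15 + 7) = -9*22 = -198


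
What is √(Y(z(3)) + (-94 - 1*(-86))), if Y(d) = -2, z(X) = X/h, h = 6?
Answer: I*√10 ≈ 3.1623*I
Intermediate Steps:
z(X) = X/6
√(Y(z(3)) + (-94 - 1*(-86))) = √(-2 + (-94 - 1*(-86))) = √(-2 + (-94 + 86)) = √(-2 - 8) = √(-10) = I*√10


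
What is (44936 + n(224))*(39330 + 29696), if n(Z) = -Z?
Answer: 3086290512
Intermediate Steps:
(44936 + n(224))*(39330 + 29696) = (44936 - 1*224)*(39330 + 29696) = (44936 - 224)*69026 = 44712*69026 = 3086290512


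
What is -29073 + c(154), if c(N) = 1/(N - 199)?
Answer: -1308286/45 ≈ -29073.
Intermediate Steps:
c(N) = 1/(-199 + N)
-29073 + c(154) = -29073 + 1/(-199 + 154) = -29073 + 1/(-45) = -29073 - 1/45 = -1308286/45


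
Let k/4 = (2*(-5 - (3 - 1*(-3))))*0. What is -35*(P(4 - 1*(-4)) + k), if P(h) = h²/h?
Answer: -280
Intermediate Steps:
k = 0 (k = 4*((2*(-5 - (3 - 1*(-3))))*0) = 4*((2*(-5 - (3 + 3)))*0) = 4*((2*(-5 - 1*6))*0) = 4*((2*(-5 - 6))*0) = 4*((2*(-11))*0) = 4*(-22*0) = 4*0 = 0)
P(h) = h
-35*(P(4 - 1*(-4)) + k) = -35*((4 - 1*(-4)) + 0) = -35*((4 + 4) + 0) = -35*(8 + 0) = -35*8 = -280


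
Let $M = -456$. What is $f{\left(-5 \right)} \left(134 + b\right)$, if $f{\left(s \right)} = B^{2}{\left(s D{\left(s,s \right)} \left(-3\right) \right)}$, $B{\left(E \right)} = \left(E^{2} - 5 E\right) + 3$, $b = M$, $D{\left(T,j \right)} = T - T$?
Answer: $-2898$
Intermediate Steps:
$D{\left(T,j \right)} = 0$
$b = -456$
$B{\left(E \right)} = 3 + E^{2} - 5 E$
$f{\left(s \right)} = 9$ ($f{\left(s \right)} = \left(3 + \left(s 0 \left(-3\right)\right)^{2} - 5 s 0 \left(-3\right)\right)^{2} = \left(3 + \left(0 \left(-3\right)\right)^{2} - 5 \cdot 0 \left(-3\right)\right)^{2} = \left(3 + 0^{2} - 0\right)^{2} = \left(3 + 0 + 0\right)^{2} = 3^{2} = 9$)
$f{\left(-5 \right)} \left(134 + b\right) = 9 \left(134 - 456\right) = 9 \left(-322\right) = -2898$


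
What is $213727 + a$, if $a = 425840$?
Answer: $639567$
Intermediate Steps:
$213727 + a = 213727 + 425840 = 639567$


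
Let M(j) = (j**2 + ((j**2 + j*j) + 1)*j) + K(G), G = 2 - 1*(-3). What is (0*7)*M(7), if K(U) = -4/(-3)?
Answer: 0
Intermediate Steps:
G = 5 (G = 2 + 3 = 5)
K(U) = 4/3 (K(U) = -4*(-1/3) = 4/3)
M(j) = 4/3 + j**2 + j*(1 + 2*j**2) (M(j) = (j**2 + ((j**2 + j*j) + 1)*j) + 4/3 = (j**2 + ((j**2 + j**2) + 1)*j) + 4/3 = (j**2 + (2*j**2 + 1)*j) + 4/3 = (j**2 + (1 + 2*j**2)*j) + 4/3 = (j**2 + j*(1 + 2*j**2)) + 4/3 = 4/3 + j**2 + j*(1 + 2*j**2))
(0*7)*M(7) = (0*7)*(4/3 + 7 + 7**2 + 2*7**3) = 0*(4/3 + 7 + 49 + 2*343) = 0*(4/3 + 7 + 49 + 686) = 0*(2230/3) = 0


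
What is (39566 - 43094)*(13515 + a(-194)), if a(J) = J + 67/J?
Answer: -4558541148/97 ≈ -4.6995e+7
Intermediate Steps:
(39566 - 43094)*(13515 + a(-194)) = (39566 - 43094)*(13515 + (-194 + 67/(-194))) = -3528*(13515 + (-194 + 67*(-1/194))) = -3528*(13515 + (-194 - 67/194)) = -3528*(13515 - 37703/194) = -3528*2584207/194 = -4558541148/97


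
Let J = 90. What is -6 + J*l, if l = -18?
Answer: -1626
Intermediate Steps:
-6 + J*l = -6 + 90*(-18) = -6 - 1620 = -1626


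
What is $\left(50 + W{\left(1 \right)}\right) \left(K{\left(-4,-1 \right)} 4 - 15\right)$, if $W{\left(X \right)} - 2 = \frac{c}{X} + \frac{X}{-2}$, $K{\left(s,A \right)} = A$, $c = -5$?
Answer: $- \frac{1767}{2} \approx -883.5$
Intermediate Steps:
$W{\left(X \right)} = 2 - \frac{5}{X} - \frac{X}{2}$ ($W{\left(X \right)} = 2 + \left(- \frac{5}{X} + \frac{X}{-2}\right) = 2 + \left(- \frac{5}{X} + X \left(- \frac{1}{2}\right)\right) = 2 - \left(\frac{X}{2} + \frac{5}{X}\right) = 2 - \frac{5}{X} - \frac{X}{2}$)
$\left(50 + W{\left(1 \right)}\right) \left(K{\left(-4,-1 \right)} 4 - 15\right) = \left(50 - \left(- \frac{3}{2} + 5\right)\right) \left(\left(-1\right) 4 - 15\right) = \left(50 - \frac{7}{2}\right) \left(-4 - 15\right) = \left(50 - \frac{7}{2}\right) \left(-19\right) = \frac{93}{2} \left(-19\right) = - \frac{1767}{2}$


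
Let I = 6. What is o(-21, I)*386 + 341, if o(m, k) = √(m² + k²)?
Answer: 341 + 1158*√53 ≈ 8771.4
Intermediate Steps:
o(m, k) = √(k² + m²)
o(-21, I)*386 + 341 = √(6² + (-21)²)*386 + 341 = √(36 + 441)*386 + 341 = √477*386 + 341 = (3*√53)*386 + 341 = 1158*√53 + 341 = 341 + 1158*√53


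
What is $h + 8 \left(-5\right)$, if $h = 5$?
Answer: $-35$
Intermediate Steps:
$h + 8 \left(-5\right) = 5 + 8 \left(-5\right) = 5 - 40 = -35$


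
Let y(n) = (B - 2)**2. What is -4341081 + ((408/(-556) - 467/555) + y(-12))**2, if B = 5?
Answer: -25834968779738501/5951351025 ≈ -4.3410e+6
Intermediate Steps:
y(n) = 9 (y(n) = (5 - 2)**2 = 3**2 = 9)
-4341081 + ((408/(-556) - 467/555) + y(-12))**2 = -4341081 + ((408/(-556) - 467/555) + 9)**2 = -4341081 + ((408*(-1/556) - 467*1/555) + 9)**2 = -4341081 + ((-102/139 - 467/555) + 9)**2 = -4341081 + (-121523/77145 + 9)**2 = -4341081 + (572782/77145)**2 = -4341081 + 328079219524/5951351025 = -25834968779738501/5951351025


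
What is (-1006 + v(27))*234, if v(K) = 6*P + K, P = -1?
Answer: -230490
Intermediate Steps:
v(K) = -6 + K (v(K) = 6*(-1) + K = -6 + K)
(-1006 + v(27))*234 = (-1006 + (-6 + 27))*234 = (-1006 + 21)*234 = -985*234 = -230490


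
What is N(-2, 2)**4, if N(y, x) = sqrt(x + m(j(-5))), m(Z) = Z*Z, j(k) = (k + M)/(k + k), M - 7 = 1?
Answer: 43681/10000 ≈ 4.3681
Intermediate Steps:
M = 8 (M = 7 + 1 = 8)
j(k) = (8 + k)/(2*k) (j(k) = (k + 8)/(k + k) = (8 + k)/((2*k)) = (8 + k)*(1/(2*k)) = (8 + k)/(2*k))
m(Z) = Z**2
N(y, x) = sqrt(9/100 + x) (N(y, x) = sqrt(x + ((1/2)*(8 - 5)/(-5))**2) = sqrt(x + ((1/2)*(-1/5)*3)**2) = sqrt(x + (-3/10)**2) = sqrt(x + 9/100) = sqrt(9/100 + x))
N(-2, 2)**4 = (sqrt(9 + 100*2)/10)**4 = (sqrt(9 + 200)/10)**4 = (sqrt(209)/10)**4 = 43681/10000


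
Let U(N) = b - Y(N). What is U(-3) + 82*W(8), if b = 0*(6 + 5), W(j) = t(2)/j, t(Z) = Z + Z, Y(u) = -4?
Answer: 45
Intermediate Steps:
t(Z) = 2*Z
W(j) = 4/j (W(j) = (2*2)/j = 4/j)
b = 0 (b = 0*11 = 0)
U(N) = 4 (U(N) = 0 - 1*(-4) = 0 + 4 = 4)
U(-3) + 82*W(8) = 4 + 82*(4/8) = 4 + 82*(4*(1/8)) = 4 + 82*(1/2) = 4 + 41 = 45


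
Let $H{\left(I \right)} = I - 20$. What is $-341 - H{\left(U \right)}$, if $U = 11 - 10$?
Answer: $-322$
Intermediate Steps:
$U = 1$
$H{\left(I \right)} = -20 + I$ ($H{\left(I \right)} = I - 20 = -20 + I$)
$-341 - H{\left(U \right)} = -341 - \left(-20 + 1\right) = -341 - -19 = -341 + 19 = -322$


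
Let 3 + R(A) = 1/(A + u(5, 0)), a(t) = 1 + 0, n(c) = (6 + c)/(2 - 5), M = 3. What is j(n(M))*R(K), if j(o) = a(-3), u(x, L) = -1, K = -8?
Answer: -28/9 ≈ -3.1111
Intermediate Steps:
n(c) = -2 - c/3 (n(c) = (6 + c)/(-3) = (6 + c)*(-1/3) = -2 - c/3)
a(t) = 1
j(o) = 1
R(A) = -3 + 1/(-1 + A) (R(A) = -3 + 1/(A - 1) = -3 + 1/(-1 + A))
j(n(M))*R(K) = 1*((4 - 3*(-8))/(-1 - 8)) = 1*((4 + 24)/(-9)) = 1*(-1/9*28) = 1*(-28/9) = -28/9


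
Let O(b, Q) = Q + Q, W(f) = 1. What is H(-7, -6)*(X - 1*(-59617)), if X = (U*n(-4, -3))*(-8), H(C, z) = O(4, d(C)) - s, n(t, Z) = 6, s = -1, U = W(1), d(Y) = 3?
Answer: 416983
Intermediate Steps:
U = 1
O(b, Q) = 2*Q
H(C, z) = 7 (H(C, z) = 2*3 - 1*(-1) = 6 + 1 = 7)
X = -48 (X = (1*6)*(-8) = 6*(-8) = -48)
H(-7, -6)*(X - 1*(-59617)) = 7*(-48 - 1*(-59617)) = 7*(-48 + 59617) = 7*59569 = 416983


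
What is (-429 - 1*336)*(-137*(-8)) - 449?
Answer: -838889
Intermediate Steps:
(-429 - 1*336)*(-137*(-8)) - 449 = (-429 - 336)*1096 - 449 = -765*1096 - 449 = -838440 - 449 = -838889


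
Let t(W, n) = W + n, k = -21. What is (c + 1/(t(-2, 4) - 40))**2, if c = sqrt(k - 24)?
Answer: (-1 + 114*I*sqrt(5))**2/1444 ≈ -44.999 - 0.35306*I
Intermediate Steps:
c = 3*I*sqrt(5) (c = sqrt(-21 - 24) = sqrt(-45) = 3*I*sqrt(5) ≈ 6.7082*I)
(c + 1/(t(-2, 4) - 40))**2 = (3*I*sqrt(5) + 1/((-2 + 4) - 40))**2 = (3*I*sqrt(5) + 1/(2 - 40))**2 = (3*I*sqrt(5) + 1/(-38))**2 = (3*I*sqrt(5) - 1/38)**2 = (-1/38 + 3*I*sqrt(5))**2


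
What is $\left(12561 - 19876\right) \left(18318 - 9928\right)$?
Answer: $-61372850$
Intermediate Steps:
$\left(12561 - 19876\right) \left(18318 - 9928\right) = \left(-7315\right) 8390 = -61372850$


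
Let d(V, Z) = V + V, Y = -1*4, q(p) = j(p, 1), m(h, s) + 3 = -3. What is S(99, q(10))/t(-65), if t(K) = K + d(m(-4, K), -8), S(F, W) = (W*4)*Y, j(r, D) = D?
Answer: 16/77 ≈ 0.20779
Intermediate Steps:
m(h, s) = -6 (m(h, s) = -3 - 3 = -6)
q(p) = 1
Y = -4
d(V, Z) = 2*V
S(F, W) = -16*W (S(F, W) = (W*4)*(-4) = (4*W)*(-4) = -16*W)
t(K) = -12 + K (t(K) = K + 2*(-6) = K - 12 = -12 + K)
S(99, q(10))/t(-65) = (-16*1)/(-12 - 65) = -16/(-77) = -16*(-1/77) = 16/77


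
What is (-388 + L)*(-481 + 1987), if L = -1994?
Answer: -3587292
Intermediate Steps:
(-388 + L)*(-481 + 1987) = (-388 - 1994)*(-481 + 1987) = -2382*1506 = -3587292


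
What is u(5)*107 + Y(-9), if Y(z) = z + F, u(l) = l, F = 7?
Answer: 533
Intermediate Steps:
Y(z) = 7 + z (Y(z) = z + 7 = 7 + z)
u(5)*107 + Y(-9) = 5*107 + (7 - 9) = 535 - 2 = 533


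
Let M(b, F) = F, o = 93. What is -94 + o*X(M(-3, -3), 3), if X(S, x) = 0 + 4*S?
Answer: -1210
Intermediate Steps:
X(S, x) = 4*S
-94 + o*X(M(-3, -3), 3) = -94 + 93*(4*(-3)) = -94 + 93*(-12) = -94 - 1116 = -1210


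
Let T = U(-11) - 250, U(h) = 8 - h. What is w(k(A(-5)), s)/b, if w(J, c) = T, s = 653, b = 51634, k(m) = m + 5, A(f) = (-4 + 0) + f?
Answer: -21/4694 ≈ -0.0044738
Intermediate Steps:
A(f) = -4 + f
k(m) = 5 + m
T = -231 (T = (8 - 1*(-11)) - 250 = (8 + 11) - 250 = 19 - 250 = -231)
w(J, c) = -231
w(k(A(-5)), s)/b = -231/51634 = -231*1/51634 = -21/4694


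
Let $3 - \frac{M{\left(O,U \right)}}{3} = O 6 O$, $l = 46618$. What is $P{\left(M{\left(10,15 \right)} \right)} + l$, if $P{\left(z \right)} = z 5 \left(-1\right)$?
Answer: $55573$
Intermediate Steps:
$M{\left(O,U \right)} = 9 - 18 O^{2}$ ($M{\left(O,U \right)} = 9 - 3 O 6 O = 9 - 3 \cdot 6 O O = 9 - 3 \cdot 6 O^{2} = 9 - 18 O^{2}$)
$P{\left(z \right)} = - 5 z$ ($P{\left(z \right)} = 5 z \left(-1\right) = - 5 z$)
$P{\left(M{\left(10,15 \right)} \right)} + l = - 5 \left(9 - 18 \cdot 10^{2}\right) + 46618 = - 5 \left(9 - 1800\right) + 46618 = \left(-5\right) \left(-1791\right) + 46618 = 8955 + 46618 = 55573$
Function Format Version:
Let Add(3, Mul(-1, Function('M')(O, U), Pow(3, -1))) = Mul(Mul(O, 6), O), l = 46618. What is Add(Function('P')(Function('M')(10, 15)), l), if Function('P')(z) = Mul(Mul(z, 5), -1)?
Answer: 55573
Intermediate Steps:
Function('M')(O, U) = Add(9, Mul(-18, Pow(O, 2))) (Function('M')(O, U) = Add(9, Mul(-3, Mul(Mul(O, 6), O))) = Add(9, Mul(-3, Mul(Mul(6, O), O))) = Add(9, Mul(-3, Mul(6, Pow(O, 2)))) = Add(9, Mul(-18, Pow(O, 2))))
Function('P')(z) = Mul(-5, z) (Function('P')(z) = Mul(Mul(5, z), -1) = Mul(-5, z))
Add(Function('P')(Function('M')(10, 15)), l) = Add(Mul(-5, Add(9, Mul(-18, Pow(10, 2)))), 46618) = Add(Mul(-5, Add(9, Mul(-18, 100))), 46618) = Add(Mul(-5, Add(9, -1800)), 46618) = Add(Mul(-5, -1791), 46618) = Add(8955, 46618) = 55573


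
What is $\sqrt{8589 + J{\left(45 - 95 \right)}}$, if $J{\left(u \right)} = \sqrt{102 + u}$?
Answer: $\sqrt{8589 + 2 \sqrt{13}} \approx 92.716$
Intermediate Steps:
$\sqrt{8589 + J{\left(45 - 95 \right)}} = \sqrt{8589 + \sqrt{102 + \left(45 - 95\right)}} = \sqrt{8589 + \sqrt{102 - 50}} = \sqrt{8589 + \sqrt{52}} = \sqrt{8589 + 2 \sqrt{13}}$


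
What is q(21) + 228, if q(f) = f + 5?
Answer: 254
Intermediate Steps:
q(f) = 5 + f
q(21) + 228 = (5 + 21) + 228 = 26 + 228 = 254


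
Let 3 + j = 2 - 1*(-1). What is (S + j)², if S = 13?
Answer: 169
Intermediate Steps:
j = 0 (j = -3 + (2 - 1*(-1)) = -3 + (2 + 1) = -3 + 3 = 0)
(S + j)² = (13 + 0)² = 13² = 169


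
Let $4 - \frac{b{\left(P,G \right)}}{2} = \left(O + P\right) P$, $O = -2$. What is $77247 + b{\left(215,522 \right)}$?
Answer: $-14335$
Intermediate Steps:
$b{\left(P,G \right)} = 8 - 2 P \left(-2 + P\right)$ ($b{\left(P,G \right)} = 8 - 2 \left(-2 + P\right) P = 8 - 2 P \left(-2 + P\right)$)
$77247 + b{\left(215,522 \right)} = 77247 + \left(8 - 2 \cdot 215^{2} + 4 \cdot 215\right) = 77247 + \left(8 - 92450 + 860\right) = 77247 - 91582 = -14335$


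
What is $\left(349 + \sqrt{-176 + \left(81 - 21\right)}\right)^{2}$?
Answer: $121685 + 1396 i \sqrt{29} \approx 1.2169 \cdot 10^{5} + 7517.7 i$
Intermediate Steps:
$\left(349 + \sqrt{-176 + \left(81 - 21\right)}\right)^{2} = \left(349 + \sqrt{-176 + 60}\right)^{2} = \left(349 + \sqrt{-116}\right)^{2} = \left(349 + 2 i \sqrt{29}\right)^{2}$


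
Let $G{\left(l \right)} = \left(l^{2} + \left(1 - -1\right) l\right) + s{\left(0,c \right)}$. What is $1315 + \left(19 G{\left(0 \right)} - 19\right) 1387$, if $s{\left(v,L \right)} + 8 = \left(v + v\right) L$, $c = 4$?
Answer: $-235862$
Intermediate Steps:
$s{\left(v,L \right)} = -8 + 2 L v$ ($s{\left(v,L \right)} = -8 + \left(v + v\right) L = -8 + 2 v L = -8 + 2 L v$)
$G{\left(l \right)} = -8 + l^{2} + 2 l$ ($G{\left(l \right)} = \left(l^{2} + \left(1 - -1\right) l\right) - \left(8 - 0\right) = \left(l^{2} + \left(1 + 1\right) l\right) + \left(-8 + 0\right) = \left(l^{2} + 2 l\right) - 8 = -8 + l^{2} + 2 l$)
$1315 + \left(19 G{\left(0 \right)} - 19\right) 1387 = 1315 + \left(19 \left(-8 + 0^{2} + 2 \cdot 0\right) - 19\right) 1387 = 1315 + \left(19 \left(-8 + 0 + 0\right) - 19\right) 1387 = 1315 + \left(19 \left(-8\right) - 19\right) 1387 = 1315 + \left(-152 - 19\right) 1387 = 1315 - 237177 = -235862$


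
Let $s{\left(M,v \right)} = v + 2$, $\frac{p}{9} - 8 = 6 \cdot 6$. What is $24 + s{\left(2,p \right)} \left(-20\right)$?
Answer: $-7936$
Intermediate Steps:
$p = 396$ ($p = 72 + 9 \cdot 6 \cdot 6 = 72 + 9 \cdot 36 = 72 + 324 = 396$)
$s{\left(M,v \right)} = 2 + v$
$24 + s{\left(2,p \right)} \left(-20\right) = 24 + \left(2 + 396\right) \left(-20\right) = 24 + 398 \left(-20\right) = 24 - 7960 = -7936$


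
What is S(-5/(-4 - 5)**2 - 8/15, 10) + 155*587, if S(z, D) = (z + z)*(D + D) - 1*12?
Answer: 7366885/81 ≈ 90949.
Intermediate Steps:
S(z, D) = -12 + 4*D*z (S(z, D) = (2*z)*(2*D) - 12 = 4*D*z - 12 = -12 + 4*D*z)
S(-5/(-4 - 5)**2 - 8/15, 10) + 155*587 = (-12 + 4*10*(-5/(-4 - 5)**2 - 8/15)) + 155*587 = (-12 + 4*10*(-5/((-9)**2) - 8*1/15)) + 90985 = (-12 + 4*10*(-5/81 - 8/15)) + 90985 = (-12 + 4*10*(-241/405)) + 90985 = (-12 - 1928/81) + 90985 = -2900/81 + 90985 = 7366885/81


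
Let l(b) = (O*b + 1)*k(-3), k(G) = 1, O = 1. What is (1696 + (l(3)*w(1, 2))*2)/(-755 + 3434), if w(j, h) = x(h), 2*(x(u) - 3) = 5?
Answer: 580/893 ≈ 0.64950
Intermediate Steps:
x(u) = 11/2 (x(u) = 3 + (½)*5 = 3 + 5/2 = 11/2)
w(j, h) = 11/2
l(b) = 1 + b (l(b) = (1*b + 1)*1 = (b + 1)*1 = (1 + b)*1 = 1 + b)
(1696 + (l(3)*w(1, 2))*2)/(-755 + 3434) = (1696 + ((1 + 3)*(11/2))*2)/(-755 + 3434) = (1696 + (4*(11/2))*2)/2679 = (1696 + 22*2)*(1/2679) = (1696 + 44)*(1/2679) = 1740*(1/2679) = 580/893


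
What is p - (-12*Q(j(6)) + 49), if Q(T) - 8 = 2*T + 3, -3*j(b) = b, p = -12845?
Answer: -12810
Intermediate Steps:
j(b) = -b/3
Q(T) = 11 + 2*T (Q(T) = 8 + (2*T + 3) = 8 + (3 + 2*T) = 11 + 2*T)
p - (-12*Q(j(6)) + 49) = -12845 - (-12*(11 + 2*(-⅓*6)) + 49) = -12845 - (-12*(11 + 2*(-2)) + 49) = -12845 - (-12*(11 - 4) + 49) = -12845 - (-12*7 + 49) = -12845 - (-84 + 49) = -12845 - 1*(-35) = -12845 + 35 = -12810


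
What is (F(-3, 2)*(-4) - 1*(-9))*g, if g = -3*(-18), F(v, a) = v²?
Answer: -1458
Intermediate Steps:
g = 54
(F(-3, 2)*(-4) - 1*(-9))*g = ((-3)²*(-4) - 1*(-9))*54 = (9*(-4) + 9)*54 = (-36 + 9)*54 = -27*54 = -1458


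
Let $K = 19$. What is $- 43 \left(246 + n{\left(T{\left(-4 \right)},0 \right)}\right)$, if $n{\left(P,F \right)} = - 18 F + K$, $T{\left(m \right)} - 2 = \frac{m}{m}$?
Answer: $-11395$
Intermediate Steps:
$T{\left(m \right)} = 3$ ($T{\left(m \right)} = 2 + \frac{m}{m} = 2 + 1 = 3$)
$n{\left(P,F \right)} = 19 - 18 F$ ($n{\left(P,F \right)} = - 18 F + 19 = 19 - 18 F$)
$- 43 \left(246 + n{\left(T{\left(-4 \right)},0 \right)}\right) = - 43 \left(246 + \left(19 - 0\right)\right) = - 43 \left(246 + \left(19 + 0\right)\right) = - 43 \left(246 + 19\right) = \left(-43\right) 265 = -11395$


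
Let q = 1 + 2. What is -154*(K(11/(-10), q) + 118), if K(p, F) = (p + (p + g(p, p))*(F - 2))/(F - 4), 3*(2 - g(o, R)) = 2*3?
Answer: -92554/5 ≈ -18511.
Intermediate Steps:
q = 3
g(o, R) = 0 (g(o, R) = 2 - 2*3/3 = 2 - 1/3*6 = 2 - 2 = 0)
K(p, F) = (p + p*(-2 + F))/(-4 + F) (K(p, F) = (p + (p + 0)*(F - 2))/(F - 4) = (p + p*(-2 + F))/(-4 + F))
-154*(K(11/(-10), q) + 118) = -154*((11/(-10))*(-1 + 3)/(-4 + 3) + 118) = -154*((11*(-1/10))*2/(-1) + 118) = -154*(-11/10*(-1)*2 + 118) = -154*(11/5 + 118) = -154*601/5 = -92554/5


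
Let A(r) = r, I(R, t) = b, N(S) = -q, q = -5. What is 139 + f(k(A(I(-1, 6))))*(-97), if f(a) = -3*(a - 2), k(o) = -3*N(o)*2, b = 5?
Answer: -9173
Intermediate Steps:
N(S) = 5 (N(S) = -1*(-5) = 5)
I(R, t) = 5
k(o) = -30 (k(o) = -3*5*2 = -15*2 = -30)
f(a) = 6 - 3*a (f(a) = -3*(-2 + a) = 6 - 3*a)
139 + f(k(A(I(-1, 6))))*(-97) = 139 + (6 - 3*(-30))*(-97) = 139 + (6 + 90)*(-97) = 139 + 96*(-97) = 139 - 9312 = -9173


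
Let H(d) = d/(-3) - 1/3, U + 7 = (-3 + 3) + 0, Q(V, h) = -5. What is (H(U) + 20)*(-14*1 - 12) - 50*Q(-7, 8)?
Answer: -322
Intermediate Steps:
U = -7 (U = -7 + ((-3 + 3) + 0) = -7 + (0 + 0) = -7 + 0 = -7)
H(d) = -⅓ - d/3 (H(d) = d*(-⅓) - 1*⅓ = -d/3 - ⅓ = -⅓ - d/3)
(H(U) + 20)*(-14*1 - 12) - 50*Q(-7, 8) = ((-⅓ - ⅓*(-7)) + 20)*(-14*1 - 12) - 50*(-5) = ((-⅓ + 7/3) + 20)*(-14 - 12) + 250 = (2 + 20)*(-26) + 250 = 22*(-26) + 250 = -572 + 250 = -322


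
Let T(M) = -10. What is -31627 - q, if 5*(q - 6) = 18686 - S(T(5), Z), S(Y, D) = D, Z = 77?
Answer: -176774/5 ≈ -35355.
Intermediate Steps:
q = 18639/5 (q = 6 + (18686 - 1*77)/5 = 6 + (18686 - 77)/5 = 6 + (⅕)*18609 = 6 + 18609/5 = 18639/5 ≈ 3727.8)
-31627 - q = -31627 - 1*18639/5 = -31627 - 18639/5 = -176774/5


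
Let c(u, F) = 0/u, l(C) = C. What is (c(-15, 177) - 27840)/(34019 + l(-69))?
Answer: -2784/3395 ≈ -0.82003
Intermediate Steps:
c(u, F) = 0
(c(-15, 177) - 27840)/(34019 + l(-69)) = (0 - 27840)/(34019 - 69) = -27840/33950 = -27840*1/33950 = -2784/3395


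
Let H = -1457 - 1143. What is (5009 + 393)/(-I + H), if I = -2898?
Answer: 2701/149 ≈ 18.128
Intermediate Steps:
H = -2600
(5009 + 393)/(-I + H) = (5009 + 393)/(-1*(-2898) - 2600) = 5402/(2898 - 2600) = 5402/298 = 5402*(1/298) = 2701/149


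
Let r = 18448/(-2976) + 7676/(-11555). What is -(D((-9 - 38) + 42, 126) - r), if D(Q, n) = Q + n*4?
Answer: -1087216421/2149230 ≈ -505.86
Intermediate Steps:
D(Q, n) = Q + 4*n
r = -14750651/2149230 (r = 18448*(-1/2976) + 7676*(-1/11555) = -1153/186 - 7676/11555 = -14750651/2149230 ≈ -6.8632)
-(D((-9 - 38) + 42, 126) - r) = -((((-9 - 38) + 42) + 4*126) - 1*(-14750651/2149230)) = -(((-47 + 42) + 504) + 14750651/2149230) = -((-5 + 504) + 14750651/2149230) = -(499 + 14750651/2149230) = -1*1087216421/2149230 = -1087216421/2149230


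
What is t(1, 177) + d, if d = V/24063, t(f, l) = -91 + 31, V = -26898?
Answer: -490226/8021 ≈ -61.118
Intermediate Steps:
t(f, l) = -60
d = -8966/8021 (d = -26898/24063 = -26898*1/24063 = -8966/8021 ≈ -1.1178)
t(1, 177) + d = -60 - 8966/8021 = -490226/8021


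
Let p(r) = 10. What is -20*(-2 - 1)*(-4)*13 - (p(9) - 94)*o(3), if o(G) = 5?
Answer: -2700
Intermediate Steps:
-20*(-2 - 1)*(-4)*13 - (p(9) - 94)*o(3) = -20*(-2 - 1)*(-4)*13 - (10 - 94)*5 = -(-60)*(-4)*13 - (-84)*5 = -20*12*13 - 1*(-420) = -240*13 + 420 = -3120 + 420 = -2700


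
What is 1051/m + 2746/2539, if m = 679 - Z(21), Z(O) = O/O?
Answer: 4530277/1721442 ≈ 2.6317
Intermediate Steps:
Z(O) = 1
m = 678 (m = 679 - 1*1 = 679 - 1 = 678)
1051/m + 2746/2539 = 1051/678 + 2746/2539 = 4530277/1721442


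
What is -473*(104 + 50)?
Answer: -72842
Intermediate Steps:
-473*(104 + 50) = -473*154 = -72842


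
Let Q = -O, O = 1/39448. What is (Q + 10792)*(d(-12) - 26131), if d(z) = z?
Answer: -11129671552545/39448 ≈ -2.8214e+8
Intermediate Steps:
O = 1/39448 ≈ 2.5350e-5
Q = -1/39448 (Q = -1*1/39448 = -1/39448 ≈ -2.5350e-5)
(Q + 10792)*(d(-12) - 26131) = (-1/39448 + 10792)*(-12 - 26131) = (425722815/39448)*(-26143) = -11129671552545/39448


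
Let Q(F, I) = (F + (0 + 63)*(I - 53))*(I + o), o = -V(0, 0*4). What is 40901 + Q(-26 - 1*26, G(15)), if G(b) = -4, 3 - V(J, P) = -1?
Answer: 70045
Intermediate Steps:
V(J, P) = 4 (V(J, P) = 3 - 1*(-1) = 3 + 1 = 4)
o = -4 (o = -1*4 = -4)
Q(F, I) = (-4 + I)*(-3339 + F + 63*I) (Q(F, I) = (F + (0 + 63)*(I - 53))*(I - 4) = (F + 63*(-53 + I))*(-4 + I) = (F + (-3339 + 63*I))*(-4 + I) = (-3339 + F + 63*I)*(-4 + I) = (-4 + I)*(-3339 + F + 63*I))
40901 + Q(-26 - 1*26, G(15)) = 40901 + (13356 - 3591*(-4) - 4*(-26 - 1*26) + 63*(-4)**2 + (-26 - 1*26)*(-4)) = 40901 + (13356 + 14364 - 4*(-26 - 26) + 63*16 + (-26 - 26)*(-4)) = 40901 + (13356 + 14364 - 4*(-52) + 1008 - 52*(-4)) = 40901 + (13356 + 14364 + 208 + 1008 + 208) = 40901 + 29144 = 70045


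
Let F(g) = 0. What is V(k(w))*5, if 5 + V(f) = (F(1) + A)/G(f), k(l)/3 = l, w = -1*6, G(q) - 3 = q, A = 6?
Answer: -27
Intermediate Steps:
G(q) = 3 + q
w = -6
k(l) = 3*l
V(f) = -5 + 6/(3 + f) (V(f) = -5 + (0 + 6)/(3 + f) = -5 + 6/(3 + f))
V(k(w))*5 = ((-9 - 15*(-6))/(3 + 3*(-6)))*5 = ((-9 - 5*(-18))/(3 - 18))*5 = ((-9 + 90)/(-15))*5 = -1/15*81*5 = -27/5*5 = -27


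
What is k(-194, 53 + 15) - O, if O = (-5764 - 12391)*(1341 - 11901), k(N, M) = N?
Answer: -191716994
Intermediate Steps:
O = 191716800 (O = -18155*(-10560) = 191716800)
k(-194, 53 + 15) - O = -194 - 1*191716800 = -194 - 191716800 = -191716994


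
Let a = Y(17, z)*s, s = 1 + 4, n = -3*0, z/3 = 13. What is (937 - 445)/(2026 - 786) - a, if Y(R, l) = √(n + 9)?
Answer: -4527/310 ≈ -14.603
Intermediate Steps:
z = 39 (z = 3*13 = 39)
n = 0
s = 5
Y(R, l) = 3 (Y(R, l) = √(0 + 9) = √9 = 3)
a = 15 (a = 3*5 = 15)
(937 - 445)/(2026 - 786) - a = (937 - 445)/(2026 - 786) - 1*15 = 492/1240 - 15 = 492*(1/1240) - 15 = 123/310 - 15 = -4527/310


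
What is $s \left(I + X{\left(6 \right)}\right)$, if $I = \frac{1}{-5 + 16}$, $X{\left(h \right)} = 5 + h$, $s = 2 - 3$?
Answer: $- \frac{122}{11} \approx -11.091$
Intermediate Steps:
$s = -1$
$I = \frac{1}{11} \approx 0.090909$
$s \left(I + X{\left(6 \right)}\right) = - (\frac{1}{11} + \left(5 + 6\right)) = - (\frac{1}{11} + 11) = \left(-1\right) \frac{122}{11} = - \frac{122}{11}$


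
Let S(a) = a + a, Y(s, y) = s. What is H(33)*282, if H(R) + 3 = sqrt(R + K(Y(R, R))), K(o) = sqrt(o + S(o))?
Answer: -846 + 282*sqrt(33 + 3*sqrt(11)) ≈ 1002.1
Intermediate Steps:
S(a) = 2*a
K(o) = sqrt(3)*sqrt(o) (K(o) = sqrt(o + 2*o) = sqrt(3*o) = sqrt(3)*sqrt(o))
H(R) = -3 + sqrt(R + sqrt(3)*sqrt(R))
H(33)*282 = (-3 + sqrt(33 + sqrt(3)*sqrt(33)))*282 = (-3 + sqrt(33 + 3*sqrt(11)))*282 = -846 + 282*sqrt(33 + 3*sqrt(11))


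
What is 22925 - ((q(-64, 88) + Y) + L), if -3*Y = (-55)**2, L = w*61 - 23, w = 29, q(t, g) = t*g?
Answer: 83458/3 ≈ 27819.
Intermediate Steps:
q(t, g) = g*t
L = 1746 (L = 29*61 - 23 = 1769 - 23 = 1746)
Y = -3025/3 (Y = -1/3*(-55)**2 = -1/3*3025 = -3025/3 ≈ -1008.3)
22925 - ((q(-64, 88) + Y) + L) = 22925 - ((88*(-64) - 3025/3) + 1746) = 22925 - ((-5632 - 3025/3) + 1746) = 22925 - (-19921/3 + 1746) = 22925 - 1*(-14683/3) = 22925 + 14683/3 = 83458/3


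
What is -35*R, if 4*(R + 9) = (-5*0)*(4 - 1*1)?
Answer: 315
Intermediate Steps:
R = -9 (R = -9 + ((-5*0)*(4 - 1*1))/4 = -9 + (0*(4 - 1))/4 = -9 + (0*3)/4 = -9 + (1/4)*0 = -9 + 0 = -9)
-35*R = -35*(-9) = 315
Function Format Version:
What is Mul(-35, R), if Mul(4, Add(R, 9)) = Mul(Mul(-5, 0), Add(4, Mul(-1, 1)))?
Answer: 315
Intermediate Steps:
R = -9 (R = Add(-9, Mul(Rational(1, 4), Mul(Mul(-5, 0), Add(4, Mul(-1, 1))))) = Add(-9, Mul(Rational(1, 4), Mul(0, Add(4, -1)))) = Add(-9, Mul(Rational(1, 4), Mul(0, 3))) = Add(-9, Mul(Rational(1, 4), 0)) = Add(-9, 0) = -9)
Mul(-35, R) = Mul(-35, -9) = 315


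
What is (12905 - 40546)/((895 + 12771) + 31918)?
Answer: -27641/45584 ≈ -0.60637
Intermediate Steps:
(12905 - 40546)/((895 + 12771) + 31918) = -27641/(13666 + 31918) = -27641/45584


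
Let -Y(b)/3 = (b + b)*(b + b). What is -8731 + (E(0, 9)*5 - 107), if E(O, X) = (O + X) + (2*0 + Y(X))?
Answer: -13653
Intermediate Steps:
Y(b) = -12*b² (Y(b) = -3*(b + b)*(b + b) = -3*2*b*2*b = -12*b²)
E(O, X) = O + X - 12*X² (E(O, X) = (O + X) + (2*0 - 12*X²) = (O + X) + (0 - 12*X²) = (O + X) - 12*X² = O + X - 12*X²)
-8731 + (E(0, 9)*5 - 107) = -8731 + ((0 + 9 - 12*9²)*5 - 107) = -8731 + ((0 + 9 - 12*81)*5 - 107) = -8731 + ((0 + 9 - 972)*5 - 107) = -8731 + (-963*5 - 107) = -8731 + (-4815 - 107) = -8731 - 4922 = -13653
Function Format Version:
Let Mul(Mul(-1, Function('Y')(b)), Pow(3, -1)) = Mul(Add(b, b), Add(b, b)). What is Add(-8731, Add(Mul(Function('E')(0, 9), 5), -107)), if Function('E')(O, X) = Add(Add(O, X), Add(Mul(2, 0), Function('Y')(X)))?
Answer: -13653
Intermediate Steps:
Function('Y')(b) = Mul(-12, Pow(b, 2)) (Function('Y')(b) = Mul(-3, Mul(Add(b, b), Add(b, b))) = Mul(-3, Mul(Mul(2, b), Mul(2, b))) = Mul(-3, Mul(4, Pow(b, 2))) = Mul(-12, Pow(b, 2)))
Function('E')(O, X) = Add(O, X, Mul(-12, Pow(X, 2))) (Function('E')(O, X) = Add(Add(O, X), Add(Mul(2, 0), Mul(-12, Pow(X, 2)))) = Add(Add(O, X), Add(0, Mul(-12, Pow(X, 2)))) = Add(Add(O, X), Mul(-12, Pow(X, 2))) = Add(O, X, Mul(-12, Pow(X, 2))))
Add(-8731, Add(Mul(Function('E')(0, 9), 5), -107)) = Add(-8731, Add(Mul(Add(0, 9, Mul(-12, Pow(9, 2))), 5), -107)) = Add(-8731, Add(Mul(Add(0, 9, Mul(-12, 81)), 5), -107)) = Add(-8731, Add(Mul(Add(0, 9, -972), 5), -107)) = Add(-8731, Add(Mul(-963, 5), -107)) = Add(-8731, Add(-4815, -107)) = Add(-8731, -4922) = -13653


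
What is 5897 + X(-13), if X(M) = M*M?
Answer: 6066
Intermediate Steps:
X(M) = M²
5897 + X(-13) = 5897 + (-13)² = 5897 + 169 = 6066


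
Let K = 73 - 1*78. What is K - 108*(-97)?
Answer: 10471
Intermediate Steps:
K = -5 (K = 73 - 78 = -5)
K - 108*(-97) = -5 - 108*(-97) = -5 + 10476 = 10471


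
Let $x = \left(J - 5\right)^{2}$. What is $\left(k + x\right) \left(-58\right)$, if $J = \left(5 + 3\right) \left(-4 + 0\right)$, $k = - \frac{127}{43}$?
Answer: $- \frac{3406920}{43} \approx -79231.0$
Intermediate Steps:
$k = - \frac{127}{43}$ ($k = \left(-127\right) \frac{1}{43} = - \frac{127}{43} \approx -2.9535$)
$J = -32$ ($J = 8 \left(-4\right) = -32$)
$x = 1369$ ($x = \left(-32 - 5\right)^{2} = \left(-37\right)^{2} = 1369$)
$\left(k + x\right) \left(-58\right) = \left(- \frac{127}{43} + 1369\right) \left(-58\right) = \frac{58740}{43} \left(-58\right) = - \frac{3406920}{43}$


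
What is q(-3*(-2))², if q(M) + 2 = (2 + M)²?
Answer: 3844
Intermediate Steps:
q(M) = -2 + (2 + M)²
q(-3*(-2))² = (-2 + (2 - 3*(-2))²)² = (-2 + (2 + 6)²)² = (-2 + 8²)² = (-2 + 64)² = 62² = 3844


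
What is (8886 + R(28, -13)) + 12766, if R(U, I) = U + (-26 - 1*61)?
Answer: 21593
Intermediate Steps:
R(U, I) = -87 + U (R(U, I) = U + (-26 - 61) = U - 87 = -87 + U)
(8886 + R(28, -13)) + 12766 = (8886 + (-87 + 28)) + 12766 = (8886 - 59) + 12766 = 8827 + 12766 = 21593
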